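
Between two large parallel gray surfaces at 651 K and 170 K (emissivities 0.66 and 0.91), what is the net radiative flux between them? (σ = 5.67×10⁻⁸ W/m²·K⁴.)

For two large parallel gray plates, q = σ(T₁⁴ − T₂⁴) / (1/ε₁ + 1/ε₂ − 1).
1/ε₁ + 1/ε₂ − 1 = 1/0.66 + 1/0.91 − 1 = 1.614.
T₁⁴ − T₂⁴ = 1.80×10^11 − 8.35×10^8 = 1.79×10^11 K⁴.
q = 5.67×10⁻⁸ × 1.79×10^11 / 1.614 = 6280 W/m².

q ≈ 6280 W/m²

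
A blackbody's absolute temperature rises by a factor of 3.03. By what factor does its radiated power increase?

factor ≈ 84.3

P ∝ T⁴, so the power scales as (3.03)⁴ = 84.3.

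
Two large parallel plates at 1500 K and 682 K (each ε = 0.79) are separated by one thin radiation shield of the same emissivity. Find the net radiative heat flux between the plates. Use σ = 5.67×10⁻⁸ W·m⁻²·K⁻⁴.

Each of the 2 gaps contributes resistance (2/ε − 1) = 2/0.79 − 1 = 1.532; total = 3.063.
q = σ(T₁⁴ − T₂⁴) / 3.063 = 5.67×10⁻⁸ × 4.85×10^12 / 3.063 = 89700 W/m².

q ≈ 89700 W/m²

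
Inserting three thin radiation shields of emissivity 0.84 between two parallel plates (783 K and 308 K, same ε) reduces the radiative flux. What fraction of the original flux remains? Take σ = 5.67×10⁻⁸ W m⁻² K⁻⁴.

With N identical shields there are N+1 = 4 gaps in series, each with the same radiative resistance, so the flux falls to 1/(N+1) of its unshielded value.

ratio ≈ 0.250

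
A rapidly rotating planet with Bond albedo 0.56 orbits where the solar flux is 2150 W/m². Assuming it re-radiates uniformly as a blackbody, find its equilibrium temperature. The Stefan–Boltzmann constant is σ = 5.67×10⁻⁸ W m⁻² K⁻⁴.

Power absorbed = (1−a)S·πR²; power emitted = 4πR²σT⁴. Equating and cancelling πR²:
T = ((1−a)S / 4σ)^(1/4) = (946 / (4 × 5.67×10⁻⁸))^(1/4) = (4.17×10^9)^(1/4).
T = 254 K.

T ≈ 254 K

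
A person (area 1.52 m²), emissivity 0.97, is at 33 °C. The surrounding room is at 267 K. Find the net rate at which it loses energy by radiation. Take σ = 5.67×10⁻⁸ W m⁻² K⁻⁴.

Q ≈ 308 W

Convert: 33 °C = 306 K.
Q = εσA(T⁴ − T_s⁴). T⁴ − T_s⁴ = (306)⁴ − (267)⁴ = 8.77×10^9 − 5.08×10^9 = 3.69×10^9 K⁴.
Q = 0.97 × 5.67×10⁻⁸ × 1.52 × 3.69×10^9 = 308 W.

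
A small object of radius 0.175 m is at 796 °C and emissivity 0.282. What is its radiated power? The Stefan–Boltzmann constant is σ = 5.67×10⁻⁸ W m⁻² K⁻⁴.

P ≈ 8040 W

A = 4πr² = 4π × (0.175)² = 0.385 m².
796 °C = 1069 K.
P = εσAT⁴ = 0.282 × 5.67×10⁻⁸ × 0.385 × (1069)⁴ = 0.282 × 5.67×10⁻⁸ × 0.385 × 1.31×10^12.
P = 8040 W.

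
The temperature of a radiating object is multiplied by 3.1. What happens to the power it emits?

factor ≈ 92.4

P ∝ T⁴, so the power scales as (3.1)⁴ = 92.4.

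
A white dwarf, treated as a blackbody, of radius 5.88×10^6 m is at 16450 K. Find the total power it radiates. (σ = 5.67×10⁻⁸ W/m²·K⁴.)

P ≈ 1.80×10^24 W

A = 4πr² = 4π × (5.88×10^6)² = 4.34×10^14 m².
P = σAT⁴ = 5.67×10⁻⁸ × 4.34×10^14 × (16450)⁴ = 5.67×10⁻⁸ × 4.34×10^14 × 7.32×10^16.
P = 1.80×10^24 W.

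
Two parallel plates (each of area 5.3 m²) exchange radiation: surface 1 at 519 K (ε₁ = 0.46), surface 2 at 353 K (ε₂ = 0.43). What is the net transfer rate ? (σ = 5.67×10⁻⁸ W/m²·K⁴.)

For two large parallel gray plates, q = σ(T₁⁴ − T₂⁴) / (1/ε₁ + 1/ε₂ − 1).
1/ε₁ + 1/ε₂ − 1 = 1/0.46 + 1/0.43 − 1 = 3.499.
T₁⁴ − T₂⁴ = 7.26×10^10 − 1.55×10^10 = 5.70×10^10 K⁴.
q = 5.67×10⁻⁸ × 5.70×10^10 / 3.499 = 924 W/m².
Q = q·A = 924 × 5.3 = 4900 W.

Q ≈ 4900 W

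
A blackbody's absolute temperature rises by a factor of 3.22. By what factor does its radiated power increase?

P ∝ T⁴, so the power scales as (3.22)⁴ = 108.

factor ≈ 108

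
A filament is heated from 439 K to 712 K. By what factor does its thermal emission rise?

P ∝ T⁴, so the ratio is (712/439)⁴ = (1.622)⁴ = 6.92.

ratio ≈ 6.92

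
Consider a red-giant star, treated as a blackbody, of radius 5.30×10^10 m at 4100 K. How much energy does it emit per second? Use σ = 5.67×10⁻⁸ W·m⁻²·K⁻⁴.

P ≈ 5.66×10^29 W

A = 4πr² = 4π × (5.30×10^10)² = 3.53×10^22 m².
P = σAT⁴ = 5.67×10⁻⁸ × 3.53×10^22 × (4100)⁴ = 5.67×10⁻⁸ × 3.53×10^22 × 2.83×10^14.
P = 5.66×10^29 W.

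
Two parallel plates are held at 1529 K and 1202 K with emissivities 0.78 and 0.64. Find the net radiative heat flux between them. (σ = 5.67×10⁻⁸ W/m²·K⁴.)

For two large parallel gray plates, q = σ(T₁⁴ − T₂⁴) / (1/ε₁ + 1/ε₂ − 1).
1/ε₁ + 1/ε₂ − 1 = 1/0.78 + 1/0.64 − 1 = 1.845.
T₁⁴ − T₂⁴ = 5.47×10^12 − 2.09×10^12 = 3.38×10^12 K⁴.
q = 5.67×10⁻⁸ × 3.38×10^12 / 1.845 = 1.04×10^5 W/m².

q ≈ 1.04×10^5 W/m²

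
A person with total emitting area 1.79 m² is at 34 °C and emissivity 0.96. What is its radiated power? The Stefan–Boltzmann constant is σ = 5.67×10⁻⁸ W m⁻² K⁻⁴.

P ≈ 865 W

34 °C = 307 K.
P = εσAT⁴ = 0.96 × 5.67×10⁻⁸ × 1.79 × (307)⁴ = 0.96 × 5.67×10⁻⁸ × 1.79 × 8.88×10^9.
P = 865 W.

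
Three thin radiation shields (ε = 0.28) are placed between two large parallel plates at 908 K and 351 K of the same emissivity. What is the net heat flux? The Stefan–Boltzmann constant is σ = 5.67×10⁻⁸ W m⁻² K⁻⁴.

q ≈ 1530 W/m²

Each of the 4 gaps contributes resistance (2/ε − 1) = 2/0.28 − 1 = 6.143; total = 24.57.
q = σ(T₁⁴ − T₂⁴) / 24.57 = 5.67×10⁻⁸ × 6.65×10^11 / 24.57 = 1530 W/m².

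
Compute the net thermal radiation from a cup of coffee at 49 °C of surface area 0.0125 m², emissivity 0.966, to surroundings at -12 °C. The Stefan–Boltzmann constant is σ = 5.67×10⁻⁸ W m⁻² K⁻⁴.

Q ≈ 4.18 W

Convert: 49 °C = 322 K; -12 °C = 261 K.
Q = εσA(T⁴ − T_s⁴). T⁴ − T_s⁴ = (322)⁴ − (261)⁴ = 1.08×10^10 − 4.64×10^9 = 6.11×10^9 K⁴.
Q = 0.966 × 5.67×10⁻⁸ × 0.0125 × 6.11×10^9 = 4.18 W.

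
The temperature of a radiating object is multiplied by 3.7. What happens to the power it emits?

factor ≈ 187

P ∝ T⁴, so the power scales as (3.7)⁴ = 187.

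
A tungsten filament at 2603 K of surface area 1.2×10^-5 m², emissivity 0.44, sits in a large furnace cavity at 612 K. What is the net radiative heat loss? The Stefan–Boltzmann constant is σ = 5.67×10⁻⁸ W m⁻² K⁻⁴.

Q ≈ 13.7 W

Q = εσA(T⁴ − T_s⁴). T⁴ − T_s⁴ = (2603)⁴ − (612)⁴ = 4.59×10^13 − 1.40×10^11 = 4.58×10^13 K⁴.
Q = 0.44 × 5.67×10⁻⁸ × 1.20×10^-5 × 4.58×10^13 = 13.7 W.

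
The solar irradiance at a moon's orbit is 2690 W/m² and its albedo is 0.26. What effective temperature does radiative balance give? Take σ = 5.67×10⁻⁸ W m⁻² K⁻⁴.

Power absorbed = (1−a)S·πR²; power emitted = 4πR²σT⁴. Equating and cancelling πR²:
T = ((1−a)S / 4σ)^(1/4) = (1990 / (4 × 5.67×10⁻⁸))^(1/4) = (8.78×10^9)^(1/4).
T = 306 K.

T ≈ 306 K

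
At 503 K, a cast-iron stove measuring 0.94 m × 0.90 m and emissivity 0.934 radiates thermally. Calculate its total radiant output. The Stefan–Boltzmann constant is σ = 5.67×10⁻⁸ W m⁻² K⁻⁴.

P ≈ 2870 W

A = 0.94 × 0.90 = 0.846 m².
Stefan–Boltzmann: P = εσAT⁴ = 0.934 × 5.67×10⁻⁸ × 0.846 × (503)⁴ = 0.934 × 5.67×10⁻⁸ × 0.846 × 6.40×10^10.
P = 2870 W.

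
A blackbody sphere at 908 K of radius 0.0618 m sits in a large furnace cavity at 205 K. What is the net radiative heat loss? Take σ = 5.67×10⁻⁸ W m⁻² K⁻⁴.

Q ≈ 1840 W

A = 4πr² = 4π × (0.0618)² = 0.0480 m².
Q = σA(T⁴ − T_s⁴). T⁴ − T_s⁴ = (908)⁴ − (205)⁴ = 6.80×10^11 − 1.77×10^9 = 6.78×10^11 K⁴.
Q = 5.67×10⁻⁸ × 0.0480 × 6.78×10^11 = 1840 W.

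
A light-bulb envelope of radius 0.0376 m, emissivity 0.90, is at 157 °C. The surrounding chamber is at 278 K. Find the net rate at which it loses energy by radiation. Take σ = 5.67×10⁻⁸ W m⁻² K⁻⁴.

A = 4πr² = 4π × (0.0376)² = 0.0178 m².
Convert: 157 °C = 430 K.
Q = εσA(T⁴ − T_s⁴). T⁴ − T_s⁴ = (430)⁴ − (278)⁴ = 3.42×10^10 − 5.97×10^9 = 2.82×10^10 K⁴.
Q = 0.90 × 5.67×10⁻⁸ × 0.0178 × 2.82×10^10 = 25.6 W.

Q ≈ 25.6 W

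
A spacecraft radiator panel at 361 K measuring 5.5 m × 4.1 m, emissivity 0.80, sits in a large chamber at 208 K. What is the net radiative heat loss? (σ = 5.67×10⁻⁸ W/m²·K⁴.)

Q ≈ 15500 W

A = 5.5 × 4.1 = 22.5 m².
Q = εσA(T⁴ − T_s⁴). T⁴ − T_s⁴ = (361)⁴ − (208)⁴ = 1.70×10^10 − 1.87×10^9 = 1.51×10^10 K⁴.
Q = 0.80 × 5.67×10⁻⁸ × 22.5 × 1.51×10^10 = 15500 W.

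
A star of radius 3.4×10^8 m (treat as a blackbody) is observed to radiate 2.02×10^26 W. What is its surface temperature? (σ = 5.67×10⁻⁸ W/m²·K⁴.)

A = 4πr² = 4π × (3.4×10^8)² = 1.45×10^18 m².
From P = σAT⁴, T = (P / σA)^(1/4) = (2.02×10^26 / (5.67×10⁻⁸ × 1.45×10^18))^(1/4).
T = (2.45×10^15)^(1/4) = 7040 K.

T ≈ 7040 K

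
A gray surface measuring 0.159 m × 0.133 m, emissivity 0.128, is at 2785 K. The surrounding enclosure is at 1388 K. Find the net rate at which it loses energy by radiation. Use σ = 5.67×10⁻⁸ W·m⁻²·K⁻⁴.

A = 0.159 × 0.133 = 0.0211 m².
Q = εσA(T⁴ − T_s⁴). T⁴ − T_s⁴ = (2785)⁴ − (1388)⁴ = 6.02×10^13 − 3.71×10^12 = 5.64×10^13 K⁴.
Q = 0.128 × 5.67×10⁻⁸ × 0.0211 × 5.64×10^13 = 8660 W.

Q ≈ 8660 W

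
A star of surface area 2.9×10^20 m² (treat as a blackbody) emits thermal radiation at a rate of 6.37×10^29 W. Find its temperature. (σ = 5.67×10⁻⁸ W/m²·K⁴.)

T ≈ 14000 K

From P = σAT⁴, T = (P / σA)^(1/4) = (6.37×10^29 / (5.67×10⁻⁸ × 2.90×10^20))^(1/4).
T = (3.87×10^16)^(1/4) = 14000 K.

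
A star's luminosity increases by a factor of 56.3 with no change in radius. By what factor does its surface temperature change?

P ∝ T⁴ ⇒ T ∝ P^(1/4), so T scales by (56.3)^(1/4) = 2.74.

factor ≈ 2.74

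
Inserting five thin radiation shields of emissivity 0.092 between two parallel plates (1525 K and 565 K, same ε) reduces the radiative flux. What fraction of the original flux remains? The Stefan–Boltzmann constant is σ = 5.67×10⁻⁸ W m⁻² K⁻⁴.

With N identical shields there are N+1 = 6 gaps in series, each with the same radiative resistance, so the flux falls to 1/(N+1) of its unshielded value.

ratio ≈ 0.167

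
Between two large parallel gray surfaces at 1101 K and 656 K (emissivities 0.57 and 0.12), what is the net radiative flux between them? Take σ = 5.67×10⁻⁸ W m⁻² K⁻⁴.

For two large parallel gray plates, q = σ(T₁⁴ − T₂⁴) / (1/ε₁ + 1/ε₂ − 1).
1/ε₁ + 1/ε₂ − 1 = 1/0.57 + 1/0.12 − 1 = 9.088.
T₁⁴ − T₂⁴ = 1.47×10^12 − 1.85×10^11 = 1.28×10^12 K⁴.
q = 5.67×10⁻⁸ × 1.28×10^12 / 9.088 = 8010 W/m².

q ≈ 8010 W/m²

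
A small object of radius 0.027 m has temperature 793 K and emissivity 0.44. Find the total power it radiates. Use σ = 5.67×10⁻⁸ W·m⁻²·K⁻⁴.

P ≈ 90.4 W

A = 4πr² = 4π × (0.027)² = 9.16×10^-3 m².
Stefan–Boltzmann: P = εσAT⁴ = 0.44 × 5.67×10⁻⁸ × 9.16×10^-3 × (793)⁴ = 0.44 × 5.67×10⁻⁸ × 9.16×10^-3 × 3.95×10^11.
P = 90.4 W.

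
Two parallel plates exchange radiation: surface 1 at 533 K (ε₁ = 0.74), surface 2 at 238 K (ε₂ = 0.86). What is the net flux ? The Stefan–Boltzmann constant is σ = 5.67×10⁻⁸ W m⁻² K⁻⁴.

For two large parallel gray plates, q = σ(T₁⁴ − T₂⁴) / (1/ε₁ + 1/ε₂ − 1).
1/ε₁ + 1/ε₂ − 1 = 1/0.74 + 1/0.86 − 1 = 1.514.
T₁⁴ − T₂⁴ = 8.07×10^10 − 3.21×10^9 = 7.75×10^10 K⁴.
q = 5.67×10⁻⁸ × 7.75×10^10 / 1.514 = 2900 W/m².

q ≈ 2900 W/m²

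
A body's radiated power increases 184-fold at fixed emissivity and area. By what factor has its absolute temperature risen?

factor ≈ 3.68

P ∝ T⁴ ⇒ T ∝ P^(1/4), so T scales by (184)^(1/4) = 3.68.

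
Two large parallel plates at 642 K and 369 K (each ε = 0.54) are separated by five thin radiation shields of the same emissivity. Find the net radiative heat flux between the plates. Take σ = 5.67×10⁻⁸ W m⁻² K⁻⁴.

q ≈ 529 W/m²

Each of the 6 gaps contributes resistance (2/ε − 1) = 2/0.54 − 1 = 2.704; total = 16.22.
q = σ(T₁⁴ − T₂⁴) / 16.22 = 5.67×10⁻⁸ × 1.51×10^11 / 16.22 = 529 W/m².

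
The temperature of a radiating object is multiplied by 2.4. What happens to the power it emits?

P ∝ T⁴, so the power scales as (2.4)⁴ = 33.2.

factor ≈ 33.2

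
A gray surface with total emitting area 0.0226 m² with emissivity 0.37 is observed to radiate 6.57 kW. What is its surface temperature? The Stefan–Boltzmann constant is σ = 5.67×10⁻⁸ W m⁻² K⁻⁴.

From P = εσAT⁴, T = (P / εσA)^(1/4) = (6570 / (0.37 × 5.67×10⁻⁸ × 0.0226))^(1/4).
T = (1.39×10^13)^(1/4) = 1930 K.

T ≈ 1930 K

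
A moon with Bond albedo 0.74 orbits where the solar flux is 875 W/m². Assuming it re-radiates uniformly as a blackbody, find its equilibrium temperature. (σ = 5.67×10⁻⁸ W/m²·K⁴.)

T ≈ 178 K

Power absorbed = (1−a)S·πR²; power emitted = 4πR²σT⁴. Equating and cancelling πR²:
T = ((1−a)S / 4σ)^(1/4) = (228 / (4 × 5.67×10⁻⁸))^(1/4) = (1.00×10^9)^(1/4).
T = 178 K.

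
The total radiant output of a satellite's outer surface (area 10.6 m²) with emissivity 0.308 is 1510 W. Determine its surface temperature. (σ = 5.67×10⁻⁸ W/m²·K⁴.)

T ≈ 301 K

From P = εσAT⁴, T = (P / εσA)^(1/4) = (1510 / (0.308 × 5.67×10⁻⁸ × 10.6))^(1/4).
T = (8.16×10^9)^(1/4) = 301 K.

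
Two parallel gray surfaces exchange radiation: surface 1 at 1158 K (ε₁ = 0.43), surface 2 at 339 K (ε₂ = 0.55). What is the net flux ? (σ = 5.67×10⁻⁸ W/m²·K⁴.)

q ≈ 32200 W/m²

For two large parallel gray plates, q = σ(T₁⁴ − T₂⁴) / (1/ε₁ + 1/ε₂ − 1).
1/ε₁ + 1/ε₂ − 1 = 1/0.43 + 1/0.55 − 1 = 3.144.
T₁⁴ − T₂⁴ = 1.80×10^12 − 1.32×10^10 = 1.78×10^12 K⁴.
q = 5.67×10⁻⁸ × 1.78×10^12 / 3.144 = 32200 W/m².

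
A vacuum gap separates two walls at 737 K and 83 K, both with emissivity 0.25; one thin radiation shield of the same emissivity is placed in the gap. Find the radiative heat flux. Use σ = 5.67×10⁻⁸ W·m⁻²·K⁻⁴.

Each of the 2 gaps contributes resistance (2/ε − 1) = 2/0.25 − 1 = 7.000; total = 14.00.
q = σ(T₁⁴ − T₂⁴) / 14.00 = 5.67×10⁻⁸ × 2.95×10^11 / 14.00 = 1190 W/m².

q ≈ 1190 W/m²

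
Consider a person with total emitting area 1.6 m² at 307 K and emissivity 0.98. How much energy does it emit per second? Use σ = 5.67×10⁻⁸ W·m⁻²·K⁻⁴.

P ≈ 790 W

P = εσAT⁴ = 0.98 × 5.67×10⁻⁸ × 1.60 × (307)⁴ = 0.98 × 5.67×10⁻⁸ × 1.60 × 8.88×10^9.
P = 790 W.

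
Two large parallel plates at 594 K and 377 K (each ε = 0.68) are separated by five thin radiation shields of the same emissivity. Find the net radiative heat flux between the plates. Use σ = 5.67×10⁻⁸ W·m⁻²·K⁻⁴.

Each of the 6 gaps contributes resistance (2/ε − 1) = 2/0.68 − 1 = 1.941; total = 11.65.
q = σ(T₁⁴ − T₂⁴) / 11.65 = 5.67×10⁻⁸ × 1.04×10^11 / 11.65 = 508 W/m².

q ≈ 508 W/m²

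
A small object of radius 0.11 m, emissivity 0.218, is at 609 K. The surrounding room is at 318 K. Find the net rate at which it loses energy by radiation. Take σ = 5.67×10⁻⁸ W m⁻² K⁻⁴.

Q ≈ 239 W

A = 4πr² = 4π × (0.11)² = 0.152 m².
Q = εσA(T⁴ − T_s⁴). T⁴ − T_s⁴ = (609)⁴ − (318)⁴ = 1.38×10^11 − 1.02×10^10 = 1.27×10^11 K⁴.
Q = 0.218 × 5.67×10⁻⁸ × 0.152 × 1.27×10^11 = 239 W.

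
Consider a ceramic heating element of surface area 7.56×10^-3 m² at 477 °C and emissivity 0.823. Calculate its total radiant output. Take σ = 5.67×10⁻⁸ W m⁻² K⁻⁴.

477 °C = 750 K.
P = εσAT⁴ = 0.823 × 5.67×10⁻⁸ × 7.56×10^-3 × (750)⁴ = 0.823 × 5.67×10⁻⁸ × 7.56×10^-3 × 3.16×10^11.
P = 112 W.

P ≈ 112 W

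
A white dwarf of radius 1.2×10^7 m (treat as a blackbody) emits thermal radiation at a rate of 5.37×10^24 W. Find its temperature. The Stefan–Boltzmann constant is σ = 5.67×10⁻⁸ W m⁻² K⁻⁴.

A = 4πr² = 4π × (1.2×10^7)² = 1.81×10^15 m².
From P = σAT⁴, T = (P / σA)^(1/4) = (5.37×10^24 / (5.67×10⁻⁸ × 1.81×10^15))^(1/4).
T = (5.23×10^16)^(1/4) = 15100 K.

T ≈ 15100 K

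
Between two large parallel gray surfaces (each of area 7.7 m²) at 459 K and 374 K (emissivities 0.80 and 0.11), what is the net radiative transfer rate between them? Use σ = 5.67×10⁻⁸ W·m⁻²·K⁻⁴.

For two large parallel gray plates, q = σ(T₁⁴ − T₂⁴) / (1/ε₁ + 1/ε₂ − 1).
1/ε₁ + 1/ε₂ − 1 = 1/0.80 + 1/0.11 − 1 = 9.341.
T₁⁴ − T₂⁴ = 4.44×10^10 − 1.96×10^10 = 2.48×10^10 K⁴.
q = 5.67×10⁻⁸ × 2.48×10^10 / 9.341 = 151 W/m².
Q = q·A = 151 × 7.7 = 1160 W.

Q ≈ 1160 W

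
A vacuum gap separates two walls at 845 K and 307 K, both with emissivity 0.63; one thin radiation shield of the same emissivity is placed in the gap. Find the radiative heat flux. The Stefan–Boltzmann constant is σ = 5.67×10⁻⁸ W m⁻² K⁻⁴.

Each of the 2 gaps contributes resistance (2/ε − 1) = 2/0.63 − 1 = 2.175; total = 4.349.
q = σ(T₁⁴ − T₂⁴) / 4.349 = 5.67×10⁻⁸ × 5.01×10^11 / 4.349 = 6530 W/m².

q ≈ 6530 W/m²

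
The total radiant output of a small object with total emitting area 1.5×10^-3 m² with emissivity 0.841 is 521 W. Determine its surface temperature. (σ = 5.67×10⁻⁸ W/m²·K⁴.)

T ≈ 1640 K

From P = εσAT⁴, T = (P / εσA)^(1/4) = (521 / (0.841 × 5.67×10⁻⁸ × 1.50×10^-3))^(1/4).
T = (7.28×10^12)^(1/4) = 1640 K.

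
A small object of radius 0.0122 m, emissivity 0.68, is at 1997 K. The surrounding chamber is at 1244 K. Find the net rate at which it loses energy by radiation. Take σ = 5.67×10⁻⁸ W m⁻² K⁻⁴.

Q ≈ 974 W

A = 4πr² = 4π × (0.0122)² = 1.87×10^-3 m².
Q = εσA(T⁴ − T_s⁴). T⁴ − T_s⁴ = (1997)⁴ − (1244)⁴ = 1.59×10^13 − 2.39×10^12 = 1.35×10^13 K⁴.
Q = 0.68 × 5.67×10⁻⁸ × 1.87×10^-3 × 1.35×10^13 = 974 W.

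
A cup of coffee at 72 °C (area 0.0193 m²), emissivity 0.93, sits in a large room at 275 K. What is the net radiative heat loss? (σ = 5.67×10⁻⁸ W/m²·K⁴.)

Q ≈ 8.60 W

Convert: 72 °C = 345 K.
Q = εσA(T⁴ − T_s⁴). T⁴ − T_s⁴ = (345)⁴ − (275)⁴ = 1.42×10^10 − 5.72×10^9 = 8.45×10^9 K⁴.
Q = 0.93 × 5.67×10⁻⁸ × 0.0193 × 8.45×10^9 = 8.60 W.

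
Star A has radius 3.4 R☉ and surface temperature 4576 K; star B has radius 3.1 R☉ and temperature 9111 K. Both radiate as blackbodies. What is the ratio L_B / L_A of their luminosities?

L_B/L_A ≈ 13.1

L = 4πR²σT⁴ ∝ R²T⁴, so L_B/L_A = (3.1/3.4)² × (9111/4576)⁴ = 0.831 × 15.7 = 13.1.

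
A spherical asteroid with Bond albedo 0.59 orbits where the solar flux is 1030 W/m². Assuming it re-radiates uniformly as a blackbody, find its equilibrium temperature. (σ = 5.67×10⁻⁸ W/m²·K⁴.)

T ≈ 208 K

Power absorbed = (1−a)S·πR²; power emitted = 4πR²σT⁴. Equating and cancelling πR²:
T = ((1−a)S / 4σ)^(1/4) = (422 / (4 × 5.67×10⁻⁸))^(1/4) = (1.86×10^9)^(1/4).
T = 208 K.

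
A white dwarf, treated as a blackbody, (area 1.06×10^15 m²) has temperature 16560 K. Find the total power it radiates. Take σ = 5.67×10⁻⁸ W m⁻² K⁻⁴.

P = σAT⁴ = 5.67×10⁻⁸ × 1.06×10^15 × (16560)⁴ = 5.67×10⁻⁸ × 1.06×10^15 × 7.52×10^16.
P = 4.52×10^24 W.

P ≈ 4.52×10^24 W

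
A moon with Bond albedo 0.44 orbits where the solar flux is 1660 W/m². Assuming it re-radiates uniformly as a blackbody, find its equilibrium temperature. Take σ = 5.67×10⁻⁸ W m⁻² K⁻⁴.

T ≈ 253 K

Power absorbed = (1−a)S·πR²; power emitted = 4πR²σT⁴. Equating and cancelling πR²:
T = ((1−a)S / 4σ)^(1/4) = (930 / (4 × 5.67×10⁻⁸))^(1/4) = (4.10×10^9)^(1/4).
T = 253 K.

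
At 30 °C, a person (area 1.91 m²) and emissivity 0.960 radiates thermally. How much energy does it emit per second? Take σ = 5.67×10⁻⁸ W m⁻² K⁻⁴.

30 °C = 303 K.
P = εσAT⁴ = 0.960 × 5.67×10⁻⁸ × 1.91 × (303)⁴ = 0.960 × 5.67×10⁻⁸ × 1.91 × 8.43×10^9.
P = 876 W.

P ≈ 876 W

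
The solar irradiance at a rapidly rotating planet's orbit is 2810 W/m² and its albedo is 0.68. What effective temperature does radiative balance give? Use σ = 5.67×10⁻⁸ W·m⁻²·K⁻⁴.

T ≈ 251 K

Power absorbed = (1−a)S·πR²; power emitted = 4πR²σT⁴. Equating and cancelling πR²:
T = ((1−a)S / 4σ)^(1/4) = (899 / (4 × 5.67×10⁻⁸))^(1/4) = (3.96×10^9)^(1/4).
T = 251 K.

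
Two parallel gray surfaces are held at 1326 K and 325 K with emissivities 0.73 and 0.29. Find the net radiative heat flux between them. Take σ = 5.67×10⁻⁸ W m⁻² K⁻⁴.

q ≈ 45700 W/m²

For two large parallel gray plates, q = σ(T₁⁴ − T₂⁴) / (1/ε₁ + 1/ε₂ − 1).
1/ε₁ + 1/ε₂ − 1 = 1/0.73 + 1/0.29 − 1 = 3.818.
T₁⁴ − T₂⁴ = 3.09×10^12 − 1.12×10^10 = 3.08×10^12 K⁴.
q = 5.67×10⁻⁸ × 3.08×10^12 / 3.818 = 45700 W/m².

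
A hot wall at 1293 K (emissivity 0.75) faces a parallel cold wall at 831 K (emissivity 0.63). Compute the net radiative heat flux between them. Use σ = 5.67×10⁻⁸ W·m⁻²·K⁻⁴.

q ≈ 68400 W/m²

For two large parallel gray plates, q = σ(T₁⁴ − T₂⁴) / (1/ε₁ + 1/ε₂ − 1).
1/ε₁ + 1/ε₂ − 1 = 1/0.75 + 1/0.63 − 1 = 1.921.
T₁⁴ − T₂⁴ = 2.80×10^12 − 4.77×10^11 = 2.32×10^12 K⁴.
q = 5.67×10⁻⁸ × 2.32×10^12 / 1.921 = 68400 W/m².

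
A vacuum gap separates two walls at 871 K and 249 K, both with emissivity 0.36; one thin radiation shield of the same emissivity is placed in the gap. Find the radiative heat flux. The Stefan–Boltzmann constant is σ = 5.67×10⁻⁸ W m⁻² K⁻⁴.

Each of the 2 gaps contributes resistance (2/ε − 1) = 2/0.36 − 1 = 4.556; total = 9.111.
q = σ(T₁⁴ − T₂⁴) / 9.111 = 5.67×10⁻⁸ × 5.72×10^11 / 9.111 = 3560 W/m².

q ≈ 3560 W/m²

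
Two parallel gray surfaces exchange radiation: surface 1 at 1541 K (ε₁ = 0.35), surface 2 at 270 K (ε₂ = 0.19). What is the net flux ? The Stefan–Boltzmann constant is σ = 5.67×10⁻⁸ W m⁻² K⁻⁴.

For two large parallel gray plates, q = σ(T₁⁴ − T₂⁴) / (1/ε₁ + 1/ε₂ − 1).
1/ε₁ + 1/ε₂ − 1 = 1/0.35 + 1/0.19 − 1 = 7.120.
T₁⁴ − T₂⁴ = 5.64×10^12 − 5.31×10^9 = 5.63×10^12 K⁴.
q = 5.67×10⁻⁸ × 5.63×10^12 / 7.120 = 44900 W/m².

q ≈ 44900 W/m²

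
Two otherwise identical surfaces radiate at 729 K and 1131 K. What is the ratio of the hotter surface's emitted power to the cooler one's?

P ∝ T⁴, so the ratio is (1131/729)⁴ = (1.551)⁴ = 5.79.

ratio ≈ 5.79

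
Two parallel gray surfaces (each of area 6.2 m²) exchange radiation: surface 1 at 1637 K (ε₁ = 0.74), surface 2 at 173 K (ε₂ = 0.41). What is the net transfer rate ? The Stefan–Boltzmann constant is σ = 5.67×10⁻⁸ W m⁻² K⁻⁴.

Q ≈ 9.05×10^5 W

For two large parallel gray plates, q = σ(T₁⁴ − T₂⁴) / (1/ε₁ + 1/ε₂ − 1).
1/ε₁ + 1/ε₂ − 1 = 1/0.74 + 1/0.41 − 1 = 2.790.
T₁⁴ − T₂⁴ = 7.18×10^12 − 8.96×10^8 = 7.18×10^12 K⁴.
q = 5.67×10⁻⁸ × 7.18×10^12 / 2.790 = 1.46×10^5 W/m².
Q = q·A = 1.46×10^5 × 6.2 = 9.05×10^5 W.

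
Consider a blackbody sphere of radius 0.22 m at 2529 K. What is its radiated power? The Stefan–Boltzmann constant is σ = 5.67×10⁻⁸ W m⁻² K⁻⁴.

A = 4πr² = 4π × (0.22)² = 0.608 m².
P = σAT⁴ = 5.67×10⁻⁸ × 0.608 × (2529)⁴ = 5.67×10⁻⁸ × 0.608 × 4.09×10^13.
P = 1.41×10^6 W.

P ≈ 1.41×10^6 W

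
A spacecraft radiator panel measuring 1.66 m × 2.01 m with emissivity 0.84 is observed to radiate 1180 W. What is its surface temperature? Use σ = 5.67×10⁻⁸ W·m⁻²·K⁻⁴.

A = 1.66 × 2.01 = 3.34 m².
From P = εσAT⁴, T = (P / εσA)^(1/4) = (1180 / (0.84 × 5.67×10⁻⁸ × 3.34))^(1/4).
T = (7.43×10^9)^(1/4) = 294 K.

T ≈ 294 K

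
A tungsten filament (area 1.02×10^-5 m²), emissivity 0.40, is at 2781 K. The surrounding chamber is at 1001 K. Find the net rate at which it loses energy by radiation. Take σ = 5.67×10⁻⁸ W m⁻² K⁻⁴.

Q = εσA(T⁴ − T_s⁴). T⁴ − T_s⁴ = (2781)⁴ − (1001)⁴ = 5.98×10^13 − 1.00×10^12 = 5.88×10^13 K⁴.
Q = 0.40 × 5.67×10⁻⁸ × 1.02×10^-5 × 5.88×10^13 = 13.6 W.

Q ≈ 13.6 W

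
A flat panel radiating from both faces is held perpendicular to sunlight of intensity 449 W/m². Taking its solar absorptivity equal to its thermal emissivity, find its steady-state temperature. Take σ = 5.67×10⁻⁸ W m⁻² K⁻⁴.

Absorbed flux αS = emitted flux 2εσT⁴ per unit area; with α = ε this gives T = (S/2σ)^(1/4).
T = (449 / (2 × 5.67×10⁻⁸))^(1/4) = (3.96×10^9)^(1/4).
T = 251 K.

T ≈ 251 K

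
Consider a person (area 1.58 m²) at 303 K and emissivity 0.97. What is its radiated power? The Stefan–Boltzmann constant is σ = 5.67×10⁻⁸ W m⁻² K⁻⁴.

P = εσAT⁴ = 0.97 × 5.67×10⁻⁸ × 1.58 × (303)⁴ = 0.97 × 5.67×10⁻⁸ × 1.58 × 8.43×10^9.
P = 732 W.

P ≈ 732 W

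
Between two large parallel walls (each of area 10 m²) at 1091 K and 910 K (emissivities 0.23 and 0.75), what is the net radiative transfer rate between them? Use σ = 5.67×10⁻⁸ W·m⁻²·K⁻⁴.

Q ≈ 88500 W

For two large parallel gray plates, q = σ(T₁⁴ − T₂⁴) / (1/ε₁ + 1/ε₂ − 1).
1/ε₁ + 1/ε₂ − 1 = 1/0.23 + 1/0.75 − 1 = 4.681.
T₁⁴ − T₂⁴ = 1.42×10^12 − 6.86×10^11 = 7.31×10^11 K⁴.
q = 5.67×10⁻⁸ × 7.31×10^11 / 4.681 = 8850 W/m².
Q = q·A = 8850 × 10 = 88500 W.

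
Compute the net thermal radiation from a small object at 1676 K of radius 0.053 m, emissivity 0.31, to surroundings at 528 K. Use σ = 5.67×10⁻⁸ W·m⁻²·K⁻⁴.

A = 4πr² = 4π × (0.053)² = 0.0353 m².
Q = εσA(T⁴ − T_s⁴). T⁴ − T_s⁴ = (1676)⁴ − (528)⁴ = 7.89×10^12 − 7.77×10^10 = 7.81×10^12 K⁴.
Q = 0.31 × 5.67×10⁻⁸ × 0.0353 × 7.81×10^12 = 4850 W.

Q ≈ 4850 W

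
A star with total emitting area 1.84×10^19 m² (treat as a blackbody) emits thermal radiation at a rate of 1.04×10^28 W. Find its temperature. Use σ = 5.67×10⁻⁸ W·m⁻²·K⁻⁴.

T ≈ 9990 K

From P = σAT⁴, T = (P / σA)^(1/4) = (1.04×10^28 / (5.67×10⁻⁸ × 1.84×10^19))^(1/4).
T = (9.97×10^15)^(1/4) = 9990 K.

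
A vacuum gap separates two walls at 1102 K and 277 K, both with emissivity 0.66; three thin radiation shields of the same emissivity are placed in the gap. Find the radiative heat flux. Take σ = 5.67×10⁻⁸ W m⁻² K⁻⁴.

q ≈ 10300 W/m²

Each of the 4 gaps contributes resistance (2/ε − 1) = 2/0.66 − 1 = 2.030; total = 8.121.
q = σ(T₁⁴ − T₂⁴) / 8.121 = 5.67×10⁻⁸ × 1.47×10^12 / 8.121 = 10300 W/m².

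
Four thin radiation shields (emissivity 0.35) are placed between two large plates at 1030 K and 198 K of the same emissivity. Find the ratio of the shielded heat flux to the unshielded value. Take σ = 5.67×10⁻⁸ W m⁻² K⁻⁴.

ratio ≈ 0.200

With N identical shields there are N+1 = 5 gaps in series, each with the same radiative resistance, so the flux falls to 1/(N+1) of its unshielded value.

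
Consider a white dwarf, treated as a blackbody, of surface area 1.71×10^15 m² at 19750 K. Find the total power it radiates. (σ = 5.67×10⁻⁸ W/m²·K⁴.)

P = σAT⁴ = 5.67×10⁻⁸ × 1.71×10^15 × (19750)⁴ = 5.67×10⁻⁸ × 1.71×10^15 × 1.52×10^17.
P = 1.48×10^25 W.

P ≈ 1.48×10^25 W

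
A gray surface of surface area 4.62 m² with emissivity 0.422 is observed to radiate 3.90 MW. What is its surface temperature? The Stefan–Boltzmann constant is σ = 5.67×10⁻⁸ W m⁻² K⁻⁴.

T ≈ 2440 K

From P = εσAT⁴, T = (P / εσA)^(1/4) = (3.90×10^6 / (0.422 × 5.67×10⁻⁸ × 4.62))^(1/4).
T = (3.53×10^13)^(1/4) = 2440 K.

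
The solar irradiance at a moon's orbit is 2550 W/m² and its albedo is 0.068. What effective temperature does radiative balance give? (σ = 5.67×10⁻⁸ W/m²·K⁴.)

T ≈ 320 K

Power absorbed = (1−a)S·πR²; power emitted = 4πR²σT⁴. Equating and cancelling πR²:
T = ((1−a)S / 4σ)^(1/4) = (2380 / (4 × 5.67×10⁻⁸))^(1/4) = (1.05×10^10)^(1/4).
T = 320 K.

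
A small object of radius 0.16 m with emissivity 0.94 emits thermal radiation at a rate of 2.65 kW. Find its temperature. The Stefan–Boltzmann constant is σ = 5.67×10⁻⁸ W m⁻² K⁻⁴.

T ≈ 627 K

A = 4πr² = 4π × (0.16)² = 0.322 m².
From P = εσAT⁴, T = (P / εσA)^(1/4) = (2650 / (0.94 × 5.67×10⁻⁸ × 0.322))^(1/4).
T = (1.55×10^11)^(1/4) = 627 K.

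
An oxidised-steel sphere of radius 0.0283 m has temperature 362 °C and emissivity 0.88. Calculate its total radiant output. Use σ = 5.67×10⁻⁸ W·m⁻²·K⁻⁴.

P ≈ 81.6 W

A = 4πr² = 4π × (0.0283)² = 0.0101 m².
362 °C = 635 K.
P = εσAT⁴ = 0.88 × 5.67×10⁻⁸ × 0.0101 × (635)⁴ = 0.88 × 5.67×10⁻⁸ × 0.0101 × 1.63×10^11.
P = 81.6 W.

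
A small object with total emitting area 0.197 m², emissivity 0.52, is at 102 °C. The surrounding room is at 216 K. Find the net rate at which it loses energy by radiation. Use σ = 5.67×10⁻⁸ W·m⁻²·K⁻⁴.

Q ≈ 102 W

Convert: 102 °C = 375 K.
Q = εσA(T⁴ − T_s⁴). T⁴ − T_s⁴ = (375)⁴ − (216)⁴ = 1.98×10^10 − 2.18×10^9 = 1.76×10^10 K⁴.
Q = 0.52 × 5.67×10⁻⁸ × 0.197 × 1.76×10^10 = 102 W.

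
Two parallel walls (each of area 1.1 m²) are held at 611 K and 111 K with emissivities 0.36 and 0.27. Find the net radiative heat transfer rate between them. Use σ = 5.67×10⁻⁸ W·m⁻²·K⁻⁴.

Q ≈ 1580 W

For two large parallel gray plates, q = σ(T₁⁴ − T₂⁴) / (1/ε₁ + 1/ε₂ − 1).
1/ε₁ + 1/ε₂ − 1 = 1/0.36 + 1/0.27 − 1 = 5.481.
T₁⁴ − T₂⁴ = 1.39×10^11 − 1.52×10^8 = 1.39×10^11 K⁴.
q = 5.67×10⁻⁸ × 1.39×10^11 / 5.481 = 1440 W/m².
Q = q·A = 1440 × 1.1 = 1580 W.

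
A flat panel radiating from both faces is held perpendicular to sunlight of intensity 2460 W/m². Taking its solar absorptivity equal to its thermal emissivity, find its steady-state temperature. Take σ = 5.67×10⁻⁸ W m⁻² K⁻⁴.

T ≈ 384 K

Absorbed flux αS = emitted flux 2εσT⁴ per unit area; with α = ε this gives T = (S/2σ)^(1/4).
T = (2460 / (2 × 5.67×10⁻⁸))^(1/4) = (2.17×10^10)^(1/4).
T = 384 K.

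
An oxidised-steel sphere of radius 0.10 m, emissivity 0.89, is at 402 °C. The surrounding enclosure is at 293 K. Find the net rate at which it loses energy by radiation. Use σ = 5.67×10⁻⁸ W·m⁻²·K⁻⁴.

A = 4πr² = 4π × (0.10)² = 0.126 m².
Convert: 402 °C = 675 K.
Q = εσA(T⁴ − T_s⁴). T⁴ − T_s⁴ = (675)⁴ − (293)⁴ = 2.08×10^11 − 7.37×10^9 = 2.00×10^11 K⁴.
Q = 0.89 × 5.67×10⁻⁸ × 0.126 × 2.00×10^11 = 1270 W.

Q ≈ 1270 W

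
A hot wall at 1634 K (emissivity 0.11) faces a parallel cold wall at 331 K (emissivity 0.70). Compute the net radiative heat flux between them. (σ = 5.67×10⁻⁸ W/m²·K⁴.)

For two large parallel gray plates, q = σ(T₁⁴ − T₂⁴) / (1/ε₁ + 1/ε₂ − 1).
1/ε₁ + 1/ε₂ − 1 = 1/0.11 + 1/0.70 − 1 = 9.519.
T₁⁴ − T₂⁴ = 7.13×10^12 − 1.20×10^10 = 7.12×10^12 K⁴.
q = 5.67×10⁻⁸ × 7.12×10^12 / 9.519 = 42400 W/m².

q ≈ 42400 W/m²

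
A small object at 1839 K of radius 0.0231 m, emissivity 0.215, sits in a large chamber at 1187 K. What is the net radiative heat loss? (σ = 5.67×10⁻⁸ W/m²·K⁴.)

Q ≈ 773 W

A = 4πr² = 4π × (0.0231)² = 6.71×10^-3 m².
Q = εσA(T⁴ − T_s⁴). T⁴ − T_s⁴ = (1839)⁴ − (1187)⁴ = 1.14×10^13 − 1.99×10^12 = 9.45×10^12 K⁴.
Q = 0.215 × 5.67×10⁻⁸ × 6.71×10^-3 × 9.45×10^12 = 773 W.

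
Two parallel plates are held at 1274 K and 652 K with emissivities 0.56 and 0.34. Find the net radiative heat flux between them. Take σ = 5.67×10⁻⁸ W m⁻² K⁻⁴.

For two large parallel gray plates, q = σ(T₁⁴ − T₂⁴) / (1/ε₁ + 1/ε₂ − 1).
1/ε₁ + 1/ε₂ − 1 = 1/0.56 + 1/0.34 − 1 = 3.727.
T₁⁴ − T₂⁴ = 2.63×10^12 − 1.81×10^11 = 2.45×10^12 K⁴.
q = 5.67×10⁻⁸ × 2.45×10^12 / 3.727 = 37300 W/m².

q ≈ 37300 W/m²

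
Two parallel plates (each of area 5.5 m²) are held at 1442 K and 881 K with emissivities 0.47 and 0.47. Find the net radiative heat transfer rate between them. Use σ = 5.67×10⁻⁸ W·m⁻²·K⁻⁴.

For two large parallel gray plates, q = σ(T₁⁴ − T₂⁴) / (1/ε₁ + 1/ε₂ − 1).
1/ε₁ + 1/ε₂ − 1 = 1/0.47 + 1/0.47 − 1 = 3.255.
T₁⁴ − T₂⁴ = 4.32×10^12 − 6.02×10^11 = 3.72×10^12 K⁴.
q = 5.67×10⁻⁸ × 3.72×10^12 / 3.255 = 64800 W/m².
Q = q·A = 64800 × 5.5 = 3.56×10^5 W.

Q ≈ 3.56×10^5 W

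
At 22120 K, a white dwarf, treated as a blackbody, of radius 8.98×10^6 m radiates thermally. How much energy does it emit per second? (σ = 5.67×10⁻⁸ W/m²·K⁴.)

A = 4πr² = 4π × (8.98×10^6)² = 1.01×10^15 m².
P = σAT⁴ = 5.67×10⁻⁸ × 1.01×10^15 × (22120)⁴ = 5.67×10⁻⁸ × 1.01×10^15 × 2.39×10^17.
P = 1.38×10^25 W.

P ≈ 1.38×10^25 W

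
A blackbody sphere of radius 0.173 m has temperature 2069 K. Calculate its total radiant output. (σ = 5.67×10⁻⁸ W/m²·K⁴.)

P ≈ 3.91×10^5 W

A = 4πr² = 4π × (0.173)² = 0.376 m².
P = σAT⁴ = 5.67×10⁻⁸ × 0.376 × (2069)⁴ = 5.67×10⁻⁸ × 0.376 × 1.83×10^13.
P = 3.91×10^5 W.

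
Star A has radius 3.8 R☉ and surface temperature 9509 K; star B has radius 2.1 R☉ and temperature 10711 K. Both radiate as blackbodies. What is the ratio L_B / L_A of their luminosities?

L_B/L_A ≈ 0.492

L = 4πR²σT⁴ ∝ R²T⁴, so L_B/L_A = (2.1/3.8)² × (10711/9509)⁴ = 0.305 × 1.61 = 0.492.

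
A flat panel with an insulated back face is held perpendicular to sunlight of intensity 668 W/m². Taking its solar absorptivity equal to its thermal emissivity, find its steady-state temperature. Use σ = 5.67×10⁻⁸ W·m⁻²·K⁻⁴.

Absorbed flux αS = emitted flux εσT⁴ (one radiating face); with α = ε, T = (S/σ)^(1/4).
T = (668 / 5.67×10⁻⁸)^(1/4) = (1.18×10^10)^(1/4).
T = 329 K.

T ≈ 329 K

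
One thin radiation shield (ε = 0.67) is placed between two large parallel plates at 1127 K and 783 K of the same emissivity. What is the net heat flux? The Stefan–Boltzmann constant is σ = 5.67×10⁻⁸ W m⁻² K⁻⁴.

q ≈ 17700 W/m²

Each of the 2 gaps contributes resistance (2/ε − 1) = 2/0.67 − 1 = 1.985; total = 3.970.
q = σ(T₁⁴ − T₂⁴) / 3.970 = 5.67×10⁻⁸ × 1.24×10^12 / 3.970 = 17700 W/m².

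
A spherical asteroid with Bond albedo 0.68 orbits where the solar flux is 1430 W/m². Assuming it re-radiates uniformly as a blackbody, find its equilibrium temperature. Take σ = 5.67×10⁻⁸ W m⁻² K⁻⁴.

T ≈ 212 K

Power absorbed = (1−a)S·πR²; power emitted = 4πR²σT⁴. Equating and cancelling πR²:
T = ((1−a)S / 4σ)^(1/4) = (458 / (4 × 5.67×10⁻⁸))^(1/4) = (2.02×10^9)^(1/4).
T = 212 K.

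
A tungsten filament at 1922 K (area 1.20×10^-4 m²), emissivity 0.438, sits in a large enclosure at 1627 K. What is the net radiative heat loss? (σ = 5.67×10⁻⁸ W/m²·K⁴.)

Q ≈ 19.8 W

Q = εσA(T⁴ − T_s⁴). T⁴ − T_s⁴ = (1922)⁴ − (1627)⁴ = 1.36×10^13 − 7.01×10^12 = 6.64×10^12 K⁴.
Q = 0.438 × 5.67×10⁻⁸ × 1.20×10^-4 × 6.64×10^12 = 19.8 W.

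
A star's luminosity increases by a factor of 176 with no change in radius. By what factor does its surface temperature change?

factor ≈ 3.64

P ∝ T⁴ ⇒ T ∝ P^(1/4), so T scales by (176)^(1/4) = 3.64.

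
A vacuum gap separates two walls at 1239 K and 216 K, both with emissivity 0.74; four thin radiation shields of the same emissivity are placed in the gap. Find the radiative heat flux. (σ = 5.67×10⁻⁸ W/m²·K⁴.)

q ≈ 15700 W/m²

Each of the 5 gaps contributes resistance (2/ε − 1) = 2/0.74 − 1 = 1.703; total = 8.514.
q = σ(T₁⁴ − T₂⁴) / 8.514 = 5.67×10⁻⁸ × 2.35×10^12 / 8.514 = 15700 W/m².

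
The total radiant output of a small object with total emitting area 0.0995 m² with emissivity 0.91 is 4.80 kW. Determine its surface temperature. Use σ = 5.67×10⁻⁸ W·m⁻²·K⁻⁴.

From P = εσAT⁴, T = (P / εσA)^(1/4) = (4800 / (0.91 × 5.67×10⁻⁸ × 0.0995))^(1/4).
T = (9.35×10^11)^(1/4) = 983 K.

T ≈ 983 K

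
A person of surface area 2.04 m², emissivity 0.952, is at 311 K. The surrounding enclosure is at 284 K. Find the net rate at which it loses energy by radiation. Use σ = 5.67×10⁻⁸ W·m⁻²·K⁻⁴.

Q ≈ 314 W

Q = εσA(T⁴ − T_s⁴). T⁴ − T_s⁴ = (311)⁴ − (284)⁴ = 9.35×10^9 − 6.51×10^9 = 2.85×10^9 K⁴.
Q = 0.952 × 5.67×10⁻⁸ × 2.04 × 2.85×10^9 = 314 W.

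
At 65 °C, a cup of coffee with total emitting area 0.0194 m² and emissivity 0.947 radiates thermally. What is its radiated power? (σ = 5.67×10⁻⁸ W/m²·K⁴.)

P ≈ 13.6 W

65 °C = 338 K.
P = εσAT⁴ = 0.947 × 5.67×10⁻⁸ × 0.0194 × (338)⁴ = 0.947 × 5.67×10⁻⁸ × 0.0194 × 1.31×10^10.
P = 13.6 W.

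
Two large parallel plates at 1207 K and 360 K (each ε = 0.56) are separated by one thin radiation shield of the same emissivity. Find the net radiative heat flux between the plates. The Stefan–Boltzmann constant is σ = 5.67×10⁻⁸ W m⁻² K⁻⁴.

Each of the 2 gaps contributes resistance (2/ε − 1) = 2/0.56 − 1 = 2.571; total = 5.143.
q = σ(T₁⁴ − T₂⁴) / 5.143 = 5.67×10⁻⁸ × 2.11×10^12 / 5.143 = 23200 W/m².

q ≈ 23200 W/m²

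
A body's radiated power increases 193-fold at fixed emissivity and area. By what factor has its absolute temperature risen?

factor ≈ 3.73

P ∝ T⁴ ⇒ T ∝ P^(1/4), so T scales by (193)^(1/4) = 3.73.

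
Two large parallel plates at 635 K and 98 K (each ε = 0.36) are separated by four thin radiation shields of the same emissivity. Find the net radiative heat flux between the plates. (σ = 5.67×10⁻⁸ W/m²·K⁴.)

q ≈ 405 W/m²

Each of the 5 gaps contributes resistance (2/ε − 1) = 2/0.36 − 1 = 4.556; total = 22.78.
q = σ(T₁⁴ − T₂⁴) / 22.78 = 5.67×10⁻⁸ × 1.62×10^11 / 22.78 = 405 W/m².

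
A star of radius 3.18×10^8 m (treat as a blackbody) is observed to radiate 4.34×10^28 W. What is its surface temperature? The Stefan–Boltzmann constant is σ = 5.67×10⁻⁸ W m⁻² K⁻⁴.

T ≈ 27900 K

A = 4πr² = 4π × (3.18×10^8)² = 1.27×10^18 m².
From P = σAT⁴, T = (P / σA)^(1/4) = (4.34×10^28 / (5.67×10⁻⁸ × 1.27×10^18))^(1/4).
T = (6.02×10^17)^(1/4) = 27900 K.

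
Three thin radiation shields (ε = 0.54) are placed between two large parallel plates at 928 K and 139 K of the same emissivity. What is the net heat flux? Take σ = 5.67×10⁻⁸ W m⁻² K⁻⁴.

Each of the 4 gaps contributes resistance (2/ε − 1) = 2/0.54 − 1 = 2.704; total = 10.81.
q = σ(T₁⁴ − T₂⁴) / 10.81 = 5.67×10⁻⁸ × 7.41×10^11 / 10.81 = 3890 W/m².

q ≈ 3890 W/m²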